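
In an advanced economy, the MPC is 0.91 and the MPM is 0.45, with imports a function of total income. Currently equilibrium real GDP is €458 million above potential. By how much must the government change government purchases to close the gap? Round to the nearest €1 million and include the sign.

Spending multiplier = 1/(1 − c + m) = 1/(1 − 0.91 + 0.45) = 1/0.54 ≈ 1.852.
Need ΔY = −€458 million, so ΔG = ΔY/k = (−€458 million) × 0.54 ≈ −€247 million.
The government should cut government purchases by €247 million.

−€247 million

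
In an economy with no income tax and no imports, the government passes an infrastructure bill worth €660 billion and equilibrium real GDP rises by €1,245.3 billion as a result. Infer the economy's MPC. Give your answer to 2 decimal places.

Implied spending multiplier k = ΔY/ΔG = 1,245.3/660 ≈ 1.8868.
Since k = 1/(1 − MPC), MPC = 1 − 1/k = 1 − ΔG/ΔY = 1 − 660/1,245.3 ≈ 0.47.

0.47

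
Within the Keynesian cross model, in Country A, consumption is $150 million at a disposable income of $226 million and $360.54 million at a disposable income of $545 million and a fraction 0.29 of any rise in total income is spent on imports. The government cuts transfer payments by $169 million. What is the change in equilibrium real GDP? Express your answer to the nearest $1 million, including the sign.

MPC = ΔC/ΔYd = (360.54 − 150)/(545 − 226) = 210.54/319 = 0.66.
The transfer change shifts disposable income by −$169 million, so first-round consumption changes by c·ΔTR = 0.66 × (−$169 million) = −$111.54 million.
Expenditure multiplier = 1/(1 − c + m) = 1/(1 − 0.66 + 0.29) = 1/0.63 ≈ 1.587.
The transfer multiplier is c × k ≈ 1.048, so ΔY = k × (c·ΔTR) = (−$111.54 million) / 0.63 ≈ −$177 million.

−$177 million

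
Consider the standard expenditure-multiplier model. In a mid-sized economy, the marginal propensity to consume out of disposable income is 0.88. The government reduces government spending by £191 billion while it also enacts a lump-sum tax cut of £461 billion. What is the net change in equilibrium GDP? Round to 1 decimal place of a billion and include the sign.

+£1,789.0 billion

Expenditure multiplier = 1/(1 − MPC) = 1/(1 − 0.88) = 1/0.12 ≈ 8.333.
ΔG contributes k·ΔG = (−£191 billion) / 0.12 ≈ −£1,591.7 billion.
ΔT of −£461 billion changes first-round spending by −c·ΔT = +£405.68 billion, contributing k·(−c·ΔT) = (+£405.68 billion) / 0.12 ≈ +£3,380.7 billion.
Net ΔY = k(ΔG − c·ΔT) = (+£214.68 billion) / 0.12 = +£1,789 billion.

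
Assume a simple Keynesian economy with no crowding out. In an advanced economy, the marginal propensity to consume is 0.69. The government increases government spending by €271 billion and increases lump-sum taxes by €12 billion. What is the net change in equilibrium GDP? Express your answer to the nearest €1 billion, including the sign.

Expenditure multiplier = 1/(1 − MPC) = 1/(1 − 0.69) = 1/0.31 ≈ 3.226.
ΔG contributes k·ΔG = (+€271 billion) / 0.31 ≈ +€874.2 billion.
ΔT of +€12 billion changes first-round spending by −c·ΔT = −€8.28 billion, contributing k·(−c·ΔT) = (−€8.28 billion) / 0.31 ≈ −€26.7 billion.
Net ΔY = k(ΔG − c·ΔT) = (+€262.72 billion) / 0.31 ≈ +€847 billion.

+€847 billion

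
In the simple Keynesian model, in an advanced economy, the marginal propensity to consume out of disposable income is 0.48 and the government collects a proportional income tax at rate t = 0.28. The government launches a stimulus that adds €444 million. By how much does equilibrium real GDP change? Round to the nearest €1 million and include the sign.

Expenditure multiplier = 1/(1 − c(1−t)) = 1/(1 − 0.48×0.72) = 1/0.6544 ≈ 1.528.
ΔY = k × ΔG = (+€444 million) / 0.6544 ≈ +€678 million.

+€678 million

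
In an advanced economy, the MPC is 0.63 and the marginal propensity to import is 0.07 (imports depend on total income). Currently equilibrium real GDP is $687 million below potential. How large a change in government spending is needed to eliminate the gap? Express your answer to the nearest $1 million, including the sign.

Spending multiplier = 1/(1 − c + m) = 1/(1 − 0.63 + 0.07) = 1/0.44 ≈ 2.273.
Need ΔY = +$687 million, so ΔG = ΔY/k = (+$687 million) × 0.44 ≈ +$302 million.
The government should increase government spending by $302 million.

+$302 million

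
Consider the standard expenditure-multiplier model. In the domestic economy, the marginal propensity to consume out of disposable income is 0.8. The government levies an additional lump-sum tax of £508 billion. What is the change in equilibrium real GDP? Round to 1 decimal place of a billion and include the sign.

−£2,032.0 billion

A lump-sum tax change of +£508 billion shifts disposable income by −£508 billion; first-round consumption changes by −c × ΔT = −0.8 × (+£508 billion) = −£406.4 billion.
Expenditure multiplier = 1/(1 − MPC) = 1/(1 − 0.8) = 1/0.2 = 5.
The tax multiplier is −c × k = −4, so ΔY = k × (−c·ΔT) = (−£406.4 billion) / 0.2 = −£2,032 billion.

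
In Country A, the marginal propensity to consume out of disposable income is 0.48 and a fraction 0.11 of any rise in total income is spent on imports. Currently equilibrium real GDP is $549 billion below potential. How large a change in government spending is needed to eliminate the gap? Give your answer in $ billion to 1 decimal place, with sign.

Spending multiplier = 1/(1 − c + m) = 1/(1 − 0.48 + 0.11) = 1/0.63 ≈ 1.587.
Need ΔY = +$549 billion, so ΔG = ΔY/k = (+$549 billion) × 0.63 ≈ +$345.9 billion.
The government should increase government spending by $345.9 billion.

+$345.9 billion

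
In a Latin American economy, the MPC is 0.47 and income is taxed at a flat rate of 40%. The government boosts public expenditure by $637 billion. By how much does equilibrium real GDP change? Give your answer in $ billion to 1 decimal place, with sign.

+$887.2 billion

Spending multiplier = 1/(1 − c(1−t)) = 1/(1 − 0.47×0.6) = 1/0.718 ≈ 1.393.
ΔY = k × ΔG = (+$637 billion) / 0.718 ≈ +$887.2 billion.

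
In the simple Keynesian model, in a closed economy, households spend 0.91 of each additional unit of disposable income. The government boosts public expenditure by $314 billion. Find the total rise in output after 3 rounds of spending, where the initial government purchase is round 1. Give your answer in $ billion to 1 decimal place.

Round 1 adds ΔG = $314 billion; each later round is MPC = 0.91 times the previous.
After 3 rounds: 314 + 285.74 + 260.0234 = ΔG·(1 − c^3)/(1 − c) = 314 × (1 − 0.753571)/0.09 ≈ $859.8 billion.

$859.8 billion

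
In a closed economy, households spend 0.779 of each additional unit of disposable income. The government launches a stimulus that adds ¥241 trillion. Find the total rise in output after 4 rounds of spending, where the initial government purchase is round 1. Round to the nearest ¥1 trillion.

Round 1 adds ΔG = ¥241 trillion; each later round is MPC = 0.779 times the previous.
After 4 rounds: 241 + 187.739 + 146.248681 + 113.927722499 = ΔG·(1 − c^4)/(1 − c) = 241 × (1 − 0.368255999281)/0.221 ≈ ¥689 trillion.

¥689 trillion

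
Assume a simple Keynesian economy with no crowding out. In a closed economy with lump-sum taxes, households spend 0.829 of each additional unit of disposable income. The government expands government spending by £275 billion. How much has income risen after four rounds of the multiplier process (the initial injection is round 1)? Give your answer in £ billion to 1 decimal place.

£848.6 billion

Round 1 adds ΔG = £275 billion; each later round is MPC = 0.829 times the previous.
After 4 rounds: 275 + 227.975 + 188.991275 + 156.673766975 = ΔG·(1 − c^4)/(1 − c) = 275 × (1 − 0.472300192081)/0.171 ≈ £848.6 billion.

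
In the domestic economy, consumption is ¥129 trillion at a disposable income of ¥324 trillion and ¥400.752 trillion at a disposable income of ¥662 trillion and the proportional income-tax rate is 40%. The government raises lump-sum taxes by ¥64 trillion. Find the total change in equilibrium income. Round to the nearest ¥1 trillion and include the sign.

−¥99 trillion

MPC = ΔC/ΔYd = (400.752 − 129)/(662 − 324) = 271.752/338 = 0.804.
A lump-sum tax change of +¥64 trillion shifts disposable income by −¥64 trillion; first-round consumption changes by −c × ΔT = −0.804 × (+¥64 trillion) = −¥51.456 trillion.
Expenditure multiplier = 1/(1 − c(1−t)) = 1/(1 − 0.804×0.6) = 1/0.5176 ≈ 1.932.
The tax multiplier is −c × k ≈ −1.553, so ΔY = k × (−c·ΔT) = (−¥51.456 trillion) / 0.5176 ≈ −¥99 trillion.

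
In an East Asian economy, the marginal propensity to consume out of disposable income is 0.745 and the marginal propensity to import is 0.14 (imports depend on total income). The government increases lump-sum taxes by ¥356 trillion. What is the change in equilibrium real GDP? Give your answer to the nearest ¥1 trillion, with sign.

A lump-sum tax change of +¥356 trillion shifts disposable income by −¥356 trillion; first-round consumption changes by −c × ΔT = −0.745 × (+¥356 trillion) = −¥265.22 trillion.
Expenditure multiplier = 1/(1 − c + m) = 1/(1 − 0.745 + 0.14) = 1/0.395 ≈ 2.532.
The tax multiplier is −c × k ≈ −1.886, so ΔY = k × (−c·ΔT) = (−¥265.22 trillion) / 0.395 ≈ −¥671 trillion.

−¥671 trillion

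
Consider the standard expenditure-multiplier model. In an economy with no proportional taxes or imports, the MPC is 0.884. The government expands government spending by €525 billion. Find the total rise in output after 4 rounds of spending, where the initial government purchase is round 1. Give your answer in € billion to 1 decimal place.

€1,762.0 billion

Round 1 adds ΔG = €525 billion; each later round is MPC = 0.884 times the previous.
After 4 rounds: 525 + 464.1 + 410.2644 + 362.6737296 = ΔG·(1 − c^4)/(1 − c) = 525 × (1 − 0.610673479936)/0.116 ≈ €1,762 billion.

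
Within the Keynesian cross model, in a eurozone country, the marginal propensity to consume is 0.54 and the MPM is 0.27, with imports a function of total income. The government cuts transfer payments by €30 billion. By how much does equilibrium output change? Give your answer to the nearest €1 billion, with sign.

−€22 billion

The transfer change shifts disposable income by −€30 billion, so first-round consumption changes by c·ΔTR = 0.54 × (−€30 billion) = −€16.2 billion.
Expenditure multiplier = 1/(1 − c + m) = 1/(1 − 0.54 + 0.27) = 1/0.73 ≈ 1.37.
The transfer multiplier is c × k ≈ 0.74, so ΔY = k × (c·ΔTR) = (−€16.2 billion) / 0.73 ≈ −€22 billion.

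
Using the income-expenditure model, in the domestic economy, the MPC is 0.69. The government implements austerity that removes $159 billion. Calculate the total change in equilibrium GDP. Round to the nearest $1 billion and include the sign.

−$513 billion

Expenditure multiplier = 1/(1 − MPC) = 1/(1 − 0.69) = 1/0.31 ≈ 3.226.
ΔY = k × ΔG = (−$159 billion) / 0.31 ≈ −$513 billion.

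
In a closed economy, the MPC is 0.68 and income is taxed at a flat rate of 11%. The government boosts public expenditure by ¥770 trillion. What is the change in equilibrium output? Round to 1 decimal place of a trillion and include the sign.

Expenditure multiplier = 1/(1 − c(1−t)) = 1/(1 − 0.68×0.89) = 1/0.3948 ≈ 2.533.
ΔY = k × ΔG = (+¥770 trillion) / 0.3948 ≈ +¥1,950.4 trillion.

+¥1,950.4 trillion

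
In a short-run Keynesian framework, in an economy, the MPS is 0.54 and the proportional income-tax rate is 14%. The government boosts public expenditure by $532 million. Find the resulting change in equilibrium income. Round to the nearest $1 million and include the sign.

+$880 million

MPC = 1 − MPS = 1 − 0.54 = 0.46.
Spending multiplier = 1/(1 − c(1−t)) = 1/(1 − 0.46×0.86) = 1/0.6044 ≈ 1.655.
ΔY = k × ΔG = (+$532 million) / 0.6044 ≈ +$880 million.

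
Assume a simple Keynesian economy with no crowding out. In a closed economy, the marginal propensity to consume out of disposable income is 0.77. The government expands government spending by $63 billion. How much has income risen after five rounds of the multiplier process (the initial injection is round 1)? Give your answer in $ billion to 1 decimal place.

$199.8 billion

Round 1 adds ΔG = $63 billion; each later round is MPC = 0.77 times the previous.
After 5 rounds: 63 + 48.51 + 37.3527 + 28.761579 + 22.14641583 = ΔG·(1 − c^5)/(1 − c) = 63 × (1 − 0.2706784157)/0.23 ≈ $199.8 billion.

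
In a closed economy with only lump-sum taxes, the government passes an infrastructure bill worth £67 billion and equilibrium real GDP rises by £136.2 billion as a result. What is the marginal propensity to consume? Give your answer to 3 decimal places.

0.508

Implied spending multiplier k = ΔY/ΔG = 136.2/67 ≈ 2.0328.
Since k = 1/(1 − MPC), MPC = 1 − 1/k = 1 − ΔG/ΔY = 1 − 67/136.2 ≈ 0.508.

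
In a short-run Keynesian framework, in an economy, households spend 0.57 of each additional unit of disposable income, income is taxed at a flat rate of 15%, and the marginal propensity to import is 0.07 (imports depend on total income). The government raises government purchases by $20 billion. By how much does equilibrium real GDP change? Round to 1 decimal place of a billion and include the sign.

+$34.2 billion

Expenditure multiplier = 1/(1 − c(1−t) + m) = 1/(1 − 0.57×0.85 + 0.07) = 1/0.5855 ≈ 1.708.
ΔY = k × ΔG = (+$20 billion) / 0.5855 ≈ +$34.2 billion.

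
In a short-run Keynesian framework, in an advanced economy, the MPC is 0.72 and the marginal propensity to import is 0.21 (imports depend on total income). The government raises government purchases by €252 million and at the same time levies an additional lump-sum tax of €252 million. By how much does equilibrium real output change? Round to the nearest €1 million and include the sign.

Expenditure multiplier = 1/(1 − c + m) = 1/(1 − 0.72 + 0.21) = 1/0.49 ≈ 2.041.
ΔG contributes k·ΔG = (+€252 million) / 0.49 ≈ +€514.3 million.
ΔT of +€252 million changes first-round spending by −c·ΔT = −€181.44 million, contributing k·(−c·ΔT) = (−€181.44 million) / 0.49 ≈ −€370.3 million.
Net ΔY = k(ΔG − c·ΔT) = (+€70.56 million) / 0.49 = +€144 million.

+€144 million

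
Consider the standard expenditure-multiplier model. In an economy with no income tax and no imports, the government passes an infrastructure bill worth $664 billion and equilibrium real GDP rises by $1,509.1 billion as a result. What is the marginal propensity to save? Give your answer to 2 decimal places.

0.44

Implied spending multiplier k = ΔY/ΔG = 1,509.1/664 ≈ 2.2727.
Since k = 1/(1 − MPC), MPC = 1 − 1/k = 1 − ΔG/ΔY = 1 − 664/1,509.1 ≈ 0.56.
MPS = 1 − MPC = 0.44.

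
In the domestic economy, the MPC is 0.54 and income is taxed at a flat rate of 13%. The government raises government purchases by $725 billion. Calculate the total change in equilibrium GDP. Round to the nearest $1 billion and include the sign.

+$1,367 billion

Expenditure multiplier = 1/(1 − c(1−t)) = 1/(1 − 0.54×0.87) = 1/0.5302 ≈ 1.886.
ΔY = k × ΔG = (+$725 billion) / 0.5302 ≈ +$1,367 billion.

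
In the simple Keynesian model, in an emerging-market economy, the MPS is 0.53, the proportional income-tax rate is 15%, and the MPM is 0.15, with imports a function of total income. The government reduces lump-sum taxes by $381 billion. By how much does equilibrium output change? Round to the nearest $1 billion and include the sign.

MPC = 1 − MPS = 1 − 0.53 = 0.47.
A lump-sum tax change of −$381 billion shifts disposable income by +$381 billion; first-round consumption changes by −c × ΔT = −0.47 × (−$381 billion) = +$179.07 billion.
Expenditure multiplier = 1/(1 − c(1−t) + m) = 1/(1 − 0.47×0.85 + 0.15) = 1/0.7505 ≈ 1.332.
The tax multiplier is −c × k ≈ −0.626, so ΔY = k × (−c·ΔT) = (+$179.07 billion) / 0.7505 ≈ +$239 billion.

+$239 billion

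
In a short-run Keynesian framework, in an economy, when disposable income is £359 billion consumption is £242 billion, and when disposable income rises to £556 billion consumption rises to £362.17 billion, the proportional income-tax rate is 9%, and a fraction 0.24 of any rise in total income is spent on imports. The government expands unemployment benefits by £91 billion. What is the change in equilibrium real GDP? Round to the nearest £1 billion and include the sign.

MPC = ΔC/ΔYd = (362.17 − 242)/(556 − 359) = 120.17/197 = 0.61.
The transfer change shifts disposable income by +£91 billion, so first-round consumption changes by c·ΔTR = 0.61 × (+£91 billion) = +£55.51 billion.
Expenditure multiplier = 1/(1 − c(1−t) + m) = 1/(1 − 0.61×0.91 + 0.24) = 1/0.6849 ≈ 1.46.
The transfer multiplier is c × k ≈ 0.891, so ΔY = k × (c·ΔTR) = (+£55.51 billion) / 0.6849 ≈ +£81 billion.

+£81 billion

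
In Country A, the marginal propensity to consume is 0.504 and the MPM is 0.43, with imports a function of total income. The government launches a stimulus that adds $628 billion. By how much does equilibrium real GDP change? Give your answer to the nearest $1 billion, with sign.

+$678 billion

Expenditure multiplier = 1/(1 − c + m) = 1/(1 − 0.504 + 0.43) = 1/0.926 ≈ 1.08.
ΔY = k × ΔG = (+$628 billion) / 0.926 ≈ +$678 billion.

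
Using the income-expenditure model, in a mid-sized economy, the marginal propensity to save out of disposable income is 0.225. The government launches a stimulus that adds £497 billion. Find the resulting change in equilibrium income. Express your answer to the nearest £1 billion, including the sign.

MPC = 1 − MPS = 1 − 0.225 = 0.775.
Government-spending multiplier = 1/(1 − MPC) = 1/(1 − 0.775) = 1/0.225 ≈ 4.444.
ΔY = k × ΔG = (+£497 billion) / 0.225 ≈ +£2,209 billion.

+£2,209 billion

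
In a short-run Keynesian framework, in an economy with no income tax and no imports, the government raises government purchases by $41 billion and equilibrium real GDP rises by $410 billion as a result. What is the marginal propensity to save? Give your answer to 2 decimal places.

0.10

Implied spending multiplier k = ΔY/ΔG = 410/41 = 10.
Since k = 1/(1 − MPC), MPC = 1 − 1/k = 1 − ΔG/ΔY = 1 − 41/410 = 0.90.
MPS = 1 − MPC = 0.10.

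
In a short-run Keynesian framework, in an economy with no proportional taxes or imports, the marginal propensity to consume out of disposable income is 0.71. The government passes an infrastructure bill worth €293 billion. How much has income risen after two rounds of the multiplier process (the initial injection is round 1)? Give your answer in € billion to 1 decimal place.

Round 1 adds ΔG = €293 billion; each later round is MPC = 0.71 times the previous.
After 2 rounds: 293 + 208.03 = ΔG·(1 − c^2)/(1 − c) = 293 × (1 − 0.5041)/0.29 ≈ €501 billion.

€501.0 billion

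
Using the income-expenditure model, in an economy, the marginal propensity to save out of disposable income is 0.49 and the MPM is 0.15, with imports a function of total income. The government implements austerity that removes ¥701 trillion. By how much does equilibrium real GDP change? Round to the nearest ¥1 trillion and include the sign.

MPC = 1 − MPS = 1 − 0.49 = 0.51.
Government-spending multiplier = 1/(1 − c + m) = 1/(1 − 0.51 + 0.15) = 1/0.64 ≈ 1.563.
ΔY = k × ΔG = (−¥701 trillion) / 0.64 ≈ −¥1,095 trillion.

−¥1,095 trillion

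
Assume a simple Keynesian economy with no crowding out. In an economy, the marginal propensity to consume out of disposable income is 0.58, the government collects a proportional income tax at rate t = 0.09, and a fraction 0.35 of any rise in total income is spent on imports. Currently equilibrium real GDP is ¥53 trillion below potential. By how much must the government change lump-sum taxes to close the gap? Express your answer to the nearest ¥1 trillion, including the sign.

Spending multiplier = 1/(1 − c(1−t) + m) = 1/(1 − 0.58×0.91 + 0.35) = 1/0.8222 ≈ 1.216.
Tax multiplier = −c·k = −0.58/0.8222 ≈ −0.705. Need ΔY = +¥53 trillion, so ΔT = ΔY/(−c·k) = −(+¥53 trillion) × 0.8222 / 0.58 ≈ −¥75 trillion.
The government should cut lump-sum taxes by ¥75 trillion.

−¥75 trillion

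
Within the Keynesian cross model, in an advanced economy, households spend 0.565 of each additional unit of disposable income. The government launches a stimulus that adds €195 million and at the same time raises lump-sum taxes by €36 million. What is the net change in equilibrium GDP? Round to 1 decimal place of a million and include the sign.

+€401.5 million

Expenditure multiplier = 1/(1 − MPC) = 1/(1 − 0.565) = 1/0.435 ≈ 2.299.
ΔG contributes k·ΔG = (+€195 million) / 0.435 ≈ +€448.3 million.
ΔT of +€36 million changes first-round spending by −c·ΔT = −€20.34 million, contributing k·(−c·ΔT) = (−€20.34 million) / 0.435 ≈ −€46.8 million.
Net ΔY = k(ΔG − c·ΔT) = (+€174.66 million) / 0.435 ≈ +€401.5 million.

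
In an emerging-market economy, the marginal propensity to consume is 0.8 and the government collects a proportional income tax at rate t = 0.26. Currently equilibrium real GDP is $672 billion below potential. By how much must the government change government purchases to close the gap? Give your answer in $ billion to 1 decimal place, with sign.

+$274.2 billion

Spending multiplier = 1/(1 − c(1−t)) = 1/(1 − 0.8×0.74) = 1/0.408 ≈ 2.451.
Need ΔY = +$672 billion, so ΔG = ΔY/k = (+$672 billion) × 0.408 ≈ +$274.2 billion.
The government should increase government purchases by $274.2 billion.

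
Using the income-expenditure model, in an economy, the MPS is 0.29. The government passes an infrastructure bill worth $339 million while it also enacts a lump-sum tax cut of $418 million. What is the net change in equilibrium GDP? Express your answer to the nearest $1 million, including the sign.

MPC = 1 − MPS = 1 − 0.29 = 0.71.
Expenditure multiplier = 1/(1 − MPC) = 1/(1 − 0.71) = 1/0.29 ≈ 3.448.
ΔG contributes k·ΔG = (+$339 million) / 0.29 ≈ +$1,169 million.
ΔT of −$418 million changes first-round spending by −c·ΔT = +$296.78 million, contributing k·(−c·ΔT) = (+$296.78 million) / 0.29 ≈ +$1,023.4 million.
Net ΔY = k(ΔG − c·ΔT) = (+$635.78 million) / 0.29 ≈ +$2,192 million.

+$2,192 million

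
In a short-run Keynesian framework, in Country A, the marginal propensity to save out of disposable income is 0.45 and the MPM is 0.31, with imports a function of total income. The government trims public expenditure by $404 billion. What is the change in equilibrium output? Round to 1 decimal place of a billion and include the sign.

MPC = 1 − MPS = 1 − 0.45 = 0.55.
Expenditure multiplier = 1/(1 − c + m) = 1/(1 − 0.55 + 0.31) = 1/0.76 ≈ 1.316.
ΔY = k × ΔG = (−$404 billion) / 0.76 ≈ −$531.6 billion.

−$531.6 billion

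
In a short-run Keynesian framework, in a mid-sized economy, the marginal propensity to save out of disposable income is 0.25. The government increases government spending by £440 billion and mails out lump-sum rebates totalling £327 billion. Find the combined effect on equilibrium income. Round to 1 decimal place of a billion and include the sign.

+£2,741.0 billion

MPC = 1 − MPS = 1 − 0.25 = 0.75.
Expenditure multiplier = 1/(1 − MPC) = 1/(1 − 0.75) = 1/0.25 = 4.
ΔG contributes k·ΔG = (+£440 billion) / 0.25 = +£1,760 billion.
ΔT of −£327 billion changes first-round spending by −c·ΔT = +£245.25 billion, contributing k·(−c·ΔT) = (+£245.25 billion) / 0.25 = +£981 billion.
Net ΔY = k(ΔG − c·ΔT) = (+£685.25 billion) / 0.25 = +£2,741 billion.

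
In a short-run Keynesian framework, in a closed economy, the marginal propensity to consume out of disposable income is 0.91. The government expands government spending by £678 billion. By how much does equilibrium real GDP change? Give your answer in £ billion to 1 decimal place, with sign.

Spending multiplier = 1/(1 − MPC) = 1/(1 − 0.91) = 1/0.09 ≈ 11.111.
ΔY = k × ΔG = (+£678 billion) / 0.09 ≈ +£7,533.3 billion.

+£7,533.3 billion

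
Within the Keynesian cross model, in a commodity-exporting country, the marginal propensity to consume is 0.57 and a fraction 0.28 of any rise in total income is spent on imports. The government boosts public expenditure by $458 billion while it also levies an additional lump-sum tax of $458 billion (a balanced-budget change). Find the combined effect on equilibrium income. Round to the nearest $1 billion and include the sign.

Expenditure multiplier = 1/(1 − c + m) = 1/(1 − 0.57 + 0.28) = 1/0.71 ≈ 1.408.
ΔG contributes k·ΔG = (+$458 billion) / 0.71 ≈ +$645.1 billion.
ΔT of +$458 billion changes first-round spending by −c·ΔT = −$261.06 billion, contributing k·(−c·ΔT) = (−$261.06 billion) / 0.71 ≈ −$367.7 billion.
Net ΔY = k(ΔG − c·ΔT) = (+$196.94 billion) / 0.71 ≈ +$277 billion.

+$277 billion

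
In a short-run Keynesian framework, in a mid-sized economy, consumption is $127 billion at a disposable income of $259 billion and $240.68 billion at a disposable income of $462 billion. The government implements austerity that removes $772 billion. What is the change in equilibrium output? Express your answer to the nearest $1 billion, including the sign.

MPC = ΔC/ΔYd = (240.68 − 127)/(462 − 259) = 113.68/203 = 0.56.
Government-spending multiplier = 1/(1 − MPC) = 1/(1 − 0.56) = 1/0.44 ≈ 2.273.
ΔY = k × ΔG = (−$772 billion) / 0.44 ≈ −$1,755 billion.

−$1,755 billion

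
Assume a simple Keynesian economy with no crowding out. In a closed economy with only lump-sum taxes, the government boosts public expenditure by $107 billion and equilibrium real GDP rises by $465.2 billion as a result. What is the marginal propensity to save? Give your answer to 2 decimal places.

0.23

Implied spending multiplier k = ΔY/ΔG = 465.2/107 ≈ 4.3477.
Since k = 1/(1 − MPC), MPC = 1 − 1/k = 1 − ΔG/ΔY = 1 − 107/465.2 ≈ 0.77.
MPS = 1 − MPC = 0.23.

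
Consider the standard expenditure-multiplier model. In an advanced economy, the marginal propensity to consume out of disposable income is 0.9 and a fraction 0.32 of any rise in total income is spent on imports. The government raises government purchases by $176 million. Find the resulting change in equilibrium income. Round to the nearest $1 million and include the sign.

+$419 million

Government-spending multiplier = 1/(1 − c + m) = 1/(1 − 0.9 + 0.32) = 1/0.42 ≈ 2.381.
ΔY = k × ΔG = (+$176 million) / 0.42 ≈ +$419 million.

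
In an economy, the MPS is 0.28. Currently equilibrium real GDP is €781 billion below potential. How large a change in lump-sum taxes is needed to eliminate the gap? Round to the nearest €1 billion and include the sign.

−€304 billion

MPC = 1 − MPS = 1 − 0.28 = 0.72.
Spending multiplier = 1/(1 − MPC) = 1/(1 − 0.72) = 1/0.28 ≈ 3.571.
Tax multiplier = −c·k = −0.72/0.28 ≈ −2.571. Need ΔY = +€781 billion, so ΔT = ΔY/(−c·k) = −(+€781 billion) × 0.28 / 0.72 ≈ −€304 billion.
The government should cut lump-sum taxes by €304 billion.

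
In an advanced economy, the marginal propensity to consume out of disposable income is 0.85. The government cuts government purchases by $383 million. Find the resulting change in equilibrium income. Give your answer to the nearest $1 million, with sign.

−$2,553 million

Spending multiplier = 1/(1 − MPC) = 1/(1 − 0.85) = 1/0.15 ≈ 6.667.
ΔY = k × ΔG = (−$383 million) / 0.15 ≈ −$2,553 million.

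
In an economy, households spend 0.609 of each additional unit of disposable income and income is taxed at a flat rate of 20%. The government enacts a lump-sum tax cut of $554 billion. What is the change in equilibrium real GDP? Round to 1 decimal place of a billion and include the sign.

+$657.9 billion

A lump-sum tax change of −$554 billion shifts disposable income by +$554 billion; first-round consumption changes by −c × ΔT = −0.609 × (−$554 billion) = +$337.386 billion.
Expenditure multiplier = 1/(1 − c(1−t)) = 1/(1 − 0.609×0.8) = 1/0.5128 ≈ 1.95.
The tax multiplier is −c × k ≈ −1.188, so ΔY = k × (−c·ΔT) = (+$337.386 billion) / 0.5128 ≈ +$657.9 billion.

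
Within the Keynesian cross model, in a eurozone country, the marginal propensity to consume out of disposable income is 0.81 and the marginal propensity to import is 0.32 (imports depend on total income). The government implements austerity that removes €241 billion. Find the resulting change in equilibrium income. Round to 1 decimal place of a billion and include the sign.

−€472.5 billion

Expenditure multiplier = 1/(1 − c + m) = 1/(1 − 0.81 + 0.32) = 1/0.51 ≈ 1.961.
ΔY = k × ΔG = (−€241 billion) / 0.51 ≈ −€472.5 billion.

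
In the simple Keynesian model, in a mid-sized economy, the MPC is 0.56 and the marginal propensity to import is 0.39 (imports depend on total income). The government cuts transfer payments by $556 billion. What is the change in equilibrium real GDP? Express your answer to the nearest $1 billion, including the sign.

The transfer change shifts disposable income by −$556 billion, so first-round consumption changes by c·ΔTR = 0.56 × (−$556 billion) = −$311.36 billion.
Expenditure multiplier = 1/(1 − c + m) = 1/(1 − 0.56 + 0.39) = 1/0.83 ≈ 1.205.
The transfer multiplier is c × k ≈ 0.675, so ΔY = k × (c·ΔTR) = (−$311.36 billion) / 0.83 ≈ −$375 billion.

−$375 billion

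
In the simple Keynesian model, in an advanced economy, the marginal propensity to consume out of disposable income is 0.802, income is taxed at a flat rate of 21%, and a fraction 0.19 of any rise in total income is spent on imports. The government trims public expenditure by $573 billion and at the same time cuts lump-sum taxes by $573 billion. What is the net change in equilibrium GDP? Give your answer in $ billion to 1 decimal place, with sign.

−$203.9 billion

Expenditure multiplier = 1/(1 − c(1−t) + m) = 1/(1 − 0.802×0.79 + 0.19) = 1/0.55642 ≈ 1.797.
ΔG contributes k·ΔG = (−$573 billion) / 0.55642 ≈ −$1,029.8 billion.
ΔT of −$573 billion changes first-round spending by −c·ΔT = +$459.546 billion, contributing k·(−c·ΔT) = (+$459.546 billion) / 0.55642 ≈ +$825.9 billion.
Net ΔY = k(ΔG − c·ΔT) = (−$113.454 billion) / 0.55642 ≈ −$203.9 billion.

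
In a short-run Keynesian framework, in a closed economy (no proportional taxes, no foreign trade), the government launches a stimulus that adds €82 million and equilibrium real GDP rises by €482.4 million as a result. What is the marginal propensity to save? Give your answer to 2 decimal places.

0.17

Implied spending multiplier k = ΔY/ΔG = 482.4/82 ≈ 5.8829.
Since k = 1/(1 − MPC), MPC = 1 − 1/k = 1 − ΔG/ΔY = 1 − 82/482.4 ≈ 0.83.
MPS = 1 − MPC = 0.17.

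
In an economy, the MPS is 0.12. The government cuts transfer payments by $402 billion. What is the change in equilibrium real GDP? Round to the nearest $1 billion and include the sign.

−$2,948 billion

MPC = 1 − MPS = 1 − 0.12 = 0.88.
The transfer change shifts disposable income by −$402 billion, so first-round consumption changes by c·ΔTR = 0.88 × (−$402 billion) = −$353.76 billion.
Expenditure multiplier = 1/(1 − MPC) = 1/(1 − 0.88) = 1/0.12 ≈ 8.333.
The transfer multiplier is c × k ≈ 7.333, so ΔY = k × (c·ΔTR) = (−$353.76 billion) / 0.12 = −$2,948 billion.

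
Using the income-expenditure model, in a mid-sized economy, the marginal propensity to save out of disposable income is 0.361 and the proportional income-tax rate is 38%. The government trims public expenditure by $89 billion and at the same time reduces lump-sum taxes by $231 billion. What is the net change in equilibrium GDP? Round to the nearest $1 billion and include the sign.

+$97 billion

MPC = 1 − MPS = 1 − 0.361 = 0.639.
Expenditure multiplier = 1/(1 − c(1−t)) = 1/(1 − 0.639×0.62) = 1/0.60382 ≈ 1.656.
ΔG contributes k·ΔG = (−$89 billion) / 0.60382 ≈ −$147.4 billion.
ΔT of −$231 billion changes first-round spending by −c·ΔT = +$147.609 billion, contributing k·(−c·ΔT) = (+$147.609 billion) / 0.60382 ≈ +$244.5 billion.
Net ΔY = k(ΔG − c·ΔT) = (+$58.609 billion) / 0.60382 ≈ +$97 billion.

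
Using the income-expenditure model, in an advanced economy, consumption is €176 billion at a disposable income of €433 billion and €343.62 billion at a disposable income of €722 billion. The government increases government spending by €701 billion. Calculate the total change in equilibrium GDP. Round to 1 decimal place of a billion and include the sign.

+€1,669.0 billion

MPC = ΔC/ΔYd = (343.62 − 176)/(722 − 433) = 167.62/289 = 0.58.
Government-spending multiplier = 1/(1 − MPC) = 1/(1 − 0.58) = 1/0.42 ≈ 2.381.
ΔY = k × ΔG = (+€701 billion) / 0.42 ≈ +€1,669 billion.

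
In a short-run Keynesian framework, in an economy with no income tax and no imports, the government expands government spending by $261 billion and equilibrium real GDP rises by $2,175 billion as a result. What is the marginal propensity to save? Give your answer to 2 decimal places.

Implied spending multiplier k = ΔY/ΔG = 2,175/261 ≈ 8.3333.
Since k = 1/(1 − MPC), MPC = 1 − 1/k = 1 − ΔG/ΔY = 1 − 261/2,175 = 0.88.
MPS = 1 − MPC = 0.12.

0.12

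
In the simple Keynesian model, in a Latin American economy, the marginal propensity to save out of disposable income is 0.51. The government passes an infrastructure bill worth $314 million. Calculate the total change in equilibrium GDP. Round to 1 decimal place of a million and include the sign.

+$615.7 million

MPC = 1 − MPS = 1 − 0.51 = 0.49.
Expenditure multiplier = 1/(1 − MPC) = 1/(1 − 0.49) = 1/0.51 ≈ 1.961.
ΔY = k × ΔG = (+$314 million) / 0.51 ≈ +$615.7 million.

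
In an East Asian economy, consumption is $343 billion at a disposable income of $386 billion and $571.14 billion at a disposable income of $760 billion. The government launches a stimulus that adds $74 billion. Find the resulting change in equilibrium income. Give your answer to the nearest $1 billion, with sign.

MPC = ΔC/ΔYd = (571.14 − 343)/(760 − 386) = 228.14/374 = 0.61.
Spending multiplier = 1/(1 − MPC) = 1/(1 − 0.61) = 1/0.39 ≈ 2.564.
ΔY = k × ΔG = (+$74 billion) / 0.39 ≈ +$190 billion.

+$190 billion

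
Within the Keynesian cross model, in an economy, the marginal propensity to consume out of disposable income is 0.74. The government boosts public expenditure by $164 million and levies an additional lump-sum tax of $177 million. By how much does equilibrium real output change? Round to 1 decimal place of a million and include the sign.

Expenditure multiplier = 1/(1 − MPC) = 1/(1 − 0.74) = 1/0.26 ≈ 3.846.
ΔG contributes k·ΔG = (+$164 million) / 0.26 ≈ +$630.8 million.
ΔT of +$177 million changes first-round spending by −c·ΔT = −$130.98 million, contributing k·(−c·ΔT) = (−$130.98 million) / 0.26 ≈ −$503.8 million.
Net ΔY = k(ΔG − c·ΔT) = (+$33.02 million) / 0.26 = +$127 million.

+$127.0 million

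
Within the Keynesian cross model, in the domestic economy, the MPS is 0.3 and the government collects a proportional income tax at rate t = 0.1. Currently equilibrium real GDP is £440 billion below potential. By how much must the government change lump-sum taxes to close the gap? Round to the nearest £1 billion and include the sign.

−£233 billion

MPC = 1 − MPS = 1 − 0.3 = 0.7.
Spending multiplier = 1/(1 − c(1−t)) = 1/(1 − 0.7×0.9) = 1/0.37 ≈ 2.703.
Tax multiplier = −c·k = −0.7/0.37 ≈ −1.892. Need ΔY = +£440 billion, so ΔT = ΔY/(−c·k) = −(+£440 billion) × 0.37 / 0.7 ≈ −£233 billion.
The government should cut lump-sum taxes by £233 billion.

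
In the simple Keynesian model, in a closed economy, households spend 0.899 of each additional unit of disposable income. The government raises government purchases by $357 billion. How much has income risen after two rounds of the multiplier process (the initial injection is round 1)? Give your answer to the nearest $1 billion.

$678 billion

Round 1 adds ΔG = $357 billion; each later round is MPC = 0.899 times the previous.
After 2 rounds: 357 + 320.943 = ΔG·(1 − c^2)/(1 − c) = 357 × (1 − 0.808201)/0.101 ≈ $678 billion.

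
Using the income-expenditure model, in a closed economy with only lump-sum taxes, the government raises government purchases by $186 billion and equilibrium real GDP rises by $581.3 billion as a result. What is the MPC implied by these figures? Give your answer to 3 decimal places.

0.680

Implied spending multiplier k = ΔY/ΔG = 581.3/186 ≈ 3.1253.
Since k = 1/(1 − MPC), MPC = 1 − 1/k = 1 − ΔG/ΔY = 1 − 186/581.3 ≈ 0.680.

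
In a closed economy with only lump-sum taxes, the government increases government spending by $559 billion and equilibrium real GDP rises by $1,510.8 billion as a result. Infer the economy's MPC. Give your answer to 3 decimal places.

Implied spending multiplier k = ΔY/ΔG = 1,510.8/559 ≈ 2.7027.
Since k = 1/(1 − MPC), MPC = 1 − 1/k = 1 − ΔG/ΔY = 1 − 559/1,510.8 ≈ 0.630.

0.630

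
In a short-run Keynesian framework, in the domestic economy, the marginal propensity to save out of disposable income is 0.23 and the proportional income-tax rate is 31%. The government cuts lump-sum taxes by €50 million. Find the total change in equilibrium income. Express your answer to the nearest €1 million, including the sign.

+€82 million

MPC = 1 − MPS = 1 − 0.23 = 0.77.
A lump-sum tax change of −€50 million shifts disposable income by +€50 million; first-round consumption changes by −c × ΔT = −0.77 × (−€50 million) = +€38.5 million.
Expenditure multiplier = 1/(1 − c(1−t)) = 1/(1 − 0.77×0.69) = 1/0.4687 ≈ 2.134.
The tax multiplier is −c × k ≈ −1.643, so ΔY = k × (−c·ΔT) = (+€38.5 million) / 0.4687 ≈ +€82 million.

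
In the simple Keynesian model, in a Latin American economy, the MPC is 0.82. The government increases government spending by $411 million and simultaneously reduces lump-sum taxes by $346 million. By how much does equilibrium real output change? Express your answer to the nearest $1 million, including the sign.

Expenditure multiplier = 1/(1 − MPC) = 1/(1 − 0.82) = 1/0.18 ≈ 5.556.
ΔG contributes k·ΔG = (+$411 million) / 0.18 ≈ +$2,283.3 million.
ΔT of −$346 million changes first-round spending by −c·ΔT = +$283.72 million, contributing k·(−c·ΔT) = (+$283.72 million) / 0.18 ≈ +$1,576.2 million.
Net ΔY = k(ΔG − c·ΔT) = (+$694.72 million) / 0.18 ≈ +$3,860 million.

+$3,860 million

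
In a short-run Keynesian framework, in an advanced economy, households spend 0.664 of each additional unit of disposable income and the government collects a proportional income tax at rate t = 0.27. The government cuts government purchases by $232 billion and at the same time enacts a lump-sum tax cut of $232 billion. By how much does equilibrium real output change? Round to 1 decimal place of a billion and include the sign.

Expenditure multiplier = 1/(1 − c(1−t)) = 1/(1 − 0.664×0.73) = 1/0.51528 ≈ 1.941.
ΔG contributes k·ΔG = (−$232 billion) / 0.51528 ≈ −$450.2 billion.
ΔT of −$232 billion changes first-round spending by −c·ΔT = +$154.048 billion, contributing k·(−c·ΔT) = (+$154.048 billion) / 0.51528 ≈ +$299 billion.
Net ΔY = k(ΔG − c·ΔT) = (−$77.952 billion) / 0.51528 ≈ −$151.3 billion.

−$151.3 billion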